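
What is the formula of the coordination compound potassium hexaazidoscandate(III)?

K3[Sc(N3)6]

Ligands: 6 azido (N3, -1). Ligand charge sum = -6.
Charge balance with potassium (+1) requires 1 complex ion per 3 potassium.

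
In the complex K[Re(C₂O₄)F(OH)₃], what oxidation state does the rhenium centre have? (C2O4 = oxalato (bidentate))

+5

1 potassium outside the brackets (+1 each) → the complex ion is 1−.
Ligand charges: 1×C2O4 = -2; 1×F = -1; 3×OH = -3; sum -6.
Re + (-6) = 1− ⇒ Re is +5.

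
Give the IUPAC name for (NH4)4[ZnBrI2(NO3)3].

The 4 ammonium counter-ions carry a total charge of +4, so each complex ion is 4−.
Ligand charges: 2×iodo (-1 each), 1×bromo (-1 each), 3×nitrato (-1 each); total -6. So Zn + (-6) = 4−, giving Zn = +2.
The complex ion is anionic, so zinc takes the -ate form zincate(II).

ammonium bromodiiodotrinitratozincate(II)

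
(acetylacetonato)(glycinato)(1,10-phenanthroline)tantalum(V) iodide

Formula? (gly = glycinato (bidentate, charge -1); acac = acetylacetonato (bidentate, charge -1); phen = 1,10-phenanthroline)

Ligands: 1 glycinato (gly, -1), 1 acetylacetonato (acac, -1), 1 1,10-phenanthroline (phen, neutral). Ligand charge sum = -2.
Charge balance with iodide (-1) requires 1 complex ion per 3 iodide.

[Ta(acac)(gly)(phen)]I3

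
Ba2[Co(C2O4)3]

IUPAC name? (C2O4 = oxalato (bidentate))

barium trioxalatocobaltate(II)

The 2 barium counter-ions carry a total charge of +4, so each complex ion is 4−.
Ligand charges: 3×oxalato (-2 each); total -6. So Co + (-6) = 4−, giving Co = +2.
The complex ion is anionic, so cobalt takes the -ate form cobaltate(II).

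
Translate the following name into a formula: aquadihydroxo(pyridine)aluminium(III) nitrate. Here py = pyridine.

Ligands: 1 aqua (H2O, neutral), 1 pyridine (py, neutral), 2 hydroxo (OH, -1). Ligand charge sum = -2.
With Al in oxidation state +3, the complex ion is [Al...]^1+.
Charge balance with nitrate (-1) requires 1 complex ion per 1 nitrate.

[Al(H2O)(OH)2(py)]NO3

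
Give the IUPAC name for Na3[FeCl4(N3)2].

The 3 sodium counter-ions carry a total charge of +3, so each complex ion is 3−.
Ligand charges: 4×chloro (-1 each), 2×azido (-1 each); total -6. So Fe + (-6) = 3−, giving Fe = +3.
The complex ion is anionic, so iron takes the -ate form ferrate(III).

sodium diazidotetrachloroferrate(III)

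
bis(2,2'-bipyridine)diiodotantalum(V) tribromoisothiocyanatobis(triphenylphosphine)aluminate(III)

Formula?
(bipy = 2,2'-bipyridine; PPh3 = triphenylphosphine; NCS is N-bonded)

[Ta(bipy)2I2][AlBr3(NCS)(PPh3)2]3

Cation [Ta…]: ligand charges -2, Ta(V) ⇒ ion charge 3+.
Anion [Al…]: ligand charges -4, Al(III) ⇒ ion charge 1−.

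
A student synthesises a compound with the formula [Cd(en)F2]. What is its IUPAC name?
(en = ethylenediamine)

There is no counter-ion, so the complex is neutral overall.
Ligand charges: 2×fluoro (-1 each), 1×ethylenediamine (neutral); total -2. So Cd + (-2) = 0, giving Cd = +2.
Ligands are named alphabetically: ethylenediamine before fluoro.

(ethylenediamine)difluorocadmium(II)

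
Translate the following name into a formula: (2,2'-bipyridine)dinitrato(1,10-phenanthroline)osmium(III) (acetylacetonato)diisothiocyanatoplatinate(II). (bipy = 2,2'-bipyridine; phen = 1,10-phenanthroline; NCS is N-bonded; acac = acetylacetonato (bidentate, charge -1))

Cation [Os…]: ligand charges -2, Os(III) ⇒ ion charge 1+.
Anion [Pt…]: ligand charges -3, Pt(II) ⇒ ion charge 1−.
One 1+ cation balances one 1− anion.

[Os(bipy)(NO3)2(phen)][Pt(acac)(NCS)2]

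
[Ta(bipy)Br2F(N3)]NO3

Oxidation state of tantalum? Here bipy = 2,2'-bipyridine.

1 nitrate outside the brackets (-1 each) → the complex ion is 1+.
Ligand charges: 1×bipy neutral; 1×N3 = -1; 1×F = -1; 2×Br = -2; sum -4.
Ta + (-4) = 1+ ⇒ Ta is +5.

+5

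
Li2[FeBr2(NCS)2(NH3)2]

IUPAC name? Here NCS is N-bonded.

lithium diamminedibromodiisothiocyanatoferrate(II)

The 2 lithium counter-ions carry a total charge of +2, so each complex ion is 2−.
Ligand charges: 2×bromo (-1 each), 2×ammine (neutral), 2×isothiocyanato (-1 each); total -4. So Fe + (-4) = 2−, giving Fe = +2.
Ligands are named alphabetically: ammine before bromo before isothiocyanato.
The complex ion is anionic, so iron takes the -ate form ferrate(II).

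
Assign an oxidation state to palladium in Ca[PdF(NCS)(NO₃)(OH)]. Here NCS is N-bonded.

+2

1 calcium outside the brackets (+2 each) → the complex ion is 2−.
Ligand charges: 1×OH = -1; 1×NCS = -1; 1×NO3 = -1; 1×F = -1; sum -4.
Pd + (-4) = 2− ⇒ Pd is +2.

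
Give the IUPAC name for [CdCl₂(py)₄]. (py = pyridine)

There is no counter-ion, so the complex is neutral overall.
Ligand charges: 2×chloro (-1 each), 4×pyridine (neutral); total -2. So Cd + (-2) = 0, giving Cd = +2.
Ligands are named alphabetically: chloro before pyridine.

dichlorotetrakis(pyridine)cadmium(II)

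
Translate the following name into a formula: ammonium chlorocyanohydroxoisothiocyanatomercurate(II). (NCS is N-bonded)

(NH4)2[HgCl(CN)(NCS)(OH)]

Ligands: 1 chloro (Cl, -1), 1 isothiocyanato (NCS, -1), 1 hydroxo (OH, -1), 1 cyano (CN, -1). Ligand charge sum = -4.
With Hg in oxidation state +2, the complex ion is [Hg...]^2−.
Charge balance with ammonium (+1) requires 1 complex ion per 2 ammonium.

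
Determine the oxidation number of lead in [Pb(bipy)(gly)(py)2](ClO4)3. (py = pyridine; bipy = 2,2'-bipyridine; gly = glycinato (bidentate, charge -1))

3 perchlorate outside the brackets (-1 each) → the complex ion is 3+.
Ligand charges: 2×py neutral; 1×bipy neutral; 1×gly = -1; sum -1.
Pb + (-1) = 3+ ⇒ Pb is +4.

+4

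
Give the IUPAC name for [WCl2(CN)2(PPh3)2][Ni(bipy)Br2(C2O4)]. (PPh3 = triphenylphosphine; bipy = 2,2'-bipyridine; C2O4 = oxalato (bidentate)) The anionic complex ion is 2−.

Both ions are complex: the cation is named first with the plain metal name, the anion second with the -ate form; each ion's ligands are alphabetised independently.
The complex anion is given as 2−; its ligand charges sum to -4, so Ni = +2.
A 1:1 salt means the cation carries the equal and opposite charge, 2+.
Cation: ligand charges sum to -4; for the ion to be 2+, W = +6.

dichlorodicyanobis(triphenylphosphine)tungsten(VI) (2,2'-bipyridine)dibromooxalatonickelate(II)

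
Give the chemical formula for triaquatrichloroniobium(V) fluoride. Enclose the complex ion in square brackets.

[NbCl3(H2O)3]F2

Ligands: 3 chloro (Cl, -1), 3 aqua (H2O, neutral). Ligand charge sum = -3.
With Nb in oxidation state +5, the complex ion is [Nb...]^2+.
Charge balance with fluoride (-1) requires 1 complex ion per 2 fluoride.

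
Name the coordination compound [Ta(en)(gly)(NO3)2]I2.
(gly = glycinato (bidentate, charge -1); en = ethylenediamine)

The 2 iodide counter-ions carry a total charge of -2, so each complex ion is 2+.
Ligand charges: 2×nitrato (-1 each), 1×glycinato (-1 each), 1×ethylenediamine (neutral); total -3. So Ta + (-3) = 2+, giving Ta = +5.
Ligands are named alphabetically: ethylenediamine before glycinato before nitrato.

(ethylenediamine)(glycinato)dinitratotantalum(V) iodide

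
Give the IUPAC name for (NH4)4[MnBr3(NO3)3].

ammonium tribromotrinitratomanganate(II)

The 4 ammonium counter-ions carry a total charge of +4, so each complex ion is 4−.
Ligand charges: 3×bromo (-1 each), 3×nitrato (-1 each); total -6. So Mn + (-6) = 4−, giving Mn = +2.
Ligands are named alphabetically: bromo before nitrato.
The complex ion is anionic, so manganese takes the -ate form manganate(II).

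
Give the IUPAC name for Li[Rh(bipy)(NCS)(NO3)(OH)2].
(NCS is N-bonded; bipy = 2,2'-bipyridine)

The 1 lithium counter-ion carries a total charge of +1, so each complex ion is 1−.
Ligand charges: 1×nitrato (-1 each), 1×isothiocyanato (-1 each), 2×hydroxo (-1 each), 1×2,2'-bipyridine (neutral); total -4. So Rh + (-4) = 1−, giving Rh = +3.
Ligands are named alphabetically: bipyridine before hydroxo before isothiocyanato before nitrato.
The complex ion is anionic, so rhodium takes the -ate form rhodate(III).

lithium (2,2'-bipyridine)dihydroxoisothiocyanatonitratorhodate(III)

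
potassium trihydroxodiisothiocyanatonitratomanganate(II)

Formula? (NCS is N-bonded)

K4[Mn(NCS)2(NO3)(OH)3]

Ligands: 1 nitrato (NO3, -1), 2 isothiocyanato (NCS, -1), 3 hydroxo (OH, -1). Ligand charge sum = -6.
With Mn in oxidation state +2, the complex ion is [Mn...]^4−.
Charge balance with potassium (+1) requires 1 complex ion per 4 potassium.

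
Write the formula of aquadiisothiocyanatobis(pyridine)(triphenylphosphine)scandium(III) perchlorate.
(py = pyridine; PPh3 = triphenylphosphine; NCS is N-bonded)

[Sc(H2O)(NCS)2(PPh3)(py)2]ClO4

Ligands: 2 pyridine (py, neutral), 1 triphenylphosphine (PPh3, neutral), 1 aqua (H2O, neutral), 2 isothiocyanato (NCS, -1). Ligand charge sum = -2.
Charge balance with perchlorate (-1) requires 1 complex ion per 1 perchlorate.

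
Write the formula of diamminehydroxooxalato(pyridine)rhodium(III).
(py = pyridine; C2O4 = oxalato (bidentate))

Ligands: 2 ammine (NH3, neutral), 1 pyridine (py, neutral), 1 hydroxo (OH, -1), 1 oxalato (C2O4, -2). Ligand charge sum = -3.
With Rh in oxidation state +3, the complex ion is [Rh...].

[Rh(C2O4)(NH3)2(OH)(py)]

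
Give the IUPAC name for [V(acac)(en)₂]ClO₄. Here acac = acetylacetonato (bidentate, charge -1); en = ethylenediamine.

The 1 perchlorate counter-ion carries a total charge of -1, so each complex ion is 1+.
Ligand charges: 1×acetylacetonato (-1 each), 2×ethylenediamine (neutral); total -1. So V + (-1) = 1+, giving V = +2.
Ligands are named alphabetically: acetylacetonato before ethylenediamine.

(acetylacetonato)bis(ethylenediamine)vanadium(II) perchlorate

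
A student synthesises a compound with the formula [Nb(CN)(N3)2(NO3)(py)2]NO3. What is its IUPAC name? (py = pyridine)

The 1 nitrate counter-ion carries a total charge of -1, so each complex ion is 1+.
Ligand charges: 1×nitrato (-1 each), 2×azido (-1 each), 2×pyridine (neutral), 1×cyano (-1 each); total -4. So Nb + (-4) = 1+, giving Nb = +5.
Ligands are named alphabetically: azido before cyano before nitrato before pyridine.

diazidocyanonitratobis(pyridine)niobium(V) nitrate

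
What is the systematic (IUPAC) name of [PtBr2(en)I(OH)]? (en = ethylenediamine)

There is no counter-ion, so the complex is neutral overall.
Ligand charges: 2×bromo (-1 each), 1×hydroxo (-1 each), 1×ethylenediamine (neutral), 1×iodo (-1 each); total -4. So Pt + (-4) = 0, giving Pt = +4.
Ligands are named alphabetically: bromo before ethylenediamine before hydroxo before iodo.

dibromo(ethylenediamine)hydroxoiodoplatinum(IV)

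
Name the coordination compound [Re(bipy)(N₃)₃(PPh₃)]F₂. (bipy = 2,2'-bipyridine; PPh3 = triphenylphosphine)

The 2 fluoride counter-ions carry a total charge of -2, so each complex ion is 2+.
Ligand charges: 1×2,2'-bipyridine (neutral), 1×triphenylphosphine (neutral), 3×azido (-1 each); total -3. So Re + (-3) = 2+, giving Re = +5.
Ligands are named alphabetically: azido before bipyridine before triphenylphosphine.

triazido(2,2'-bipyridine)(triphenylphosphine)rhenium(V) fluoride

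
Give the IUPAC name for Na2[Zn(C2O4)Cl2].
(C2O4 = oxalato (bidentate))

sodium dichlorooxalatozincate(II)

The 2 sodium counter-ions carry a total charge of +2, so each complex ion is 2−.
Ligand charges: 2×chloro (-1 each), 1×oxalato (-2 each); total -4. So Zn + (-4) = 2−, giving Zn = +2.
Ligands are named alphabetically: chloro before oxalato.
The complex ion is anionic, so zinc takes the -ate form zincate(II).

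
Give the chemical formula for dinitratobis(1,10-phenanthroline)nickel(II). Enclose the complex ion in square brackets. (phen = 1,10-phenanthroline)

Ligands: 2 nitrato (NO3, -1), 2 1,10-phenanthroline (phen, neutral). Ligand charge sum = -2.
With Ni in oxidation state +2, the complex ion is [Ni...].

[Ni(NO3)2(phen)2]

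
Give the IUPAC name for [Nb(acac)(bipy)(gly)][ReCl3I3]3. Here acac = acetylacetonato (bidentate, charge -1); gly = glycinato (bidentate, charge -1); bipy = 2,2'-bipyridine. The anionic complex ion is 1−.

(acetylacetonato)(2,2'-bipyridine)(glycinato)niobium(V) trichlorotriiodorhenate(V)

The complex anion is given as 1−; its ligand charges sum to -6, so Re = +5.
With 3 anions per cation, the cation must be 3×1 = 3+.
Cation: ligand charges sum to -2; for the ion to be 3+, Nb = +5.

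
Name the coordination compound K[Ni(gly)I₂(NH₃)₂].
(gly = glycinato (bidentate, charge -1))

potassium diammine(glycinato)diiodonickelate(II)

The 1 potassium counter-ion carries a total charge of +1, so each complex ion is 1−.
Ligand charges: 2×ammine (neutral), 2×iodo (-1 each), 1×glycinato (-1 each); total -3. So Ni + (-3) = 1−, giving Ni = +2.
Ligands are named alphabetically: ammine before glycinato before iodo.
The complex ion is anionic, so nickel takes the -ate form nickelate(II).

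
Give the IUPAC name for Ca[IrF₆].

calcium hexafluoroiridate(IV)

The 1 calcium counter-ion carries a total charge of +2, so each complex ion is 2−.
Ligand charges: 6×fluoro (-1 each); total -6. So Ir + (-6) = 2−, giving Ir = +4.
The complex ion is anionic, so iridium takes the -ate form iridate(IV).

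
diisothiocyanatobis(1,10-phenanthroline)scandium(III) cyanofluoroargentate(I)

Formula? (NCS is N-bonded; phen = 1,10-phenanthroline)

Cation [Sc…]: ligand charges -2, Sc(III) ⇒ ion charge 1+.
Anion [Ag…]: ligand charges -2, Ag(I) ⇒ ion charge 1−.

[Sc(NCS)2(phen)2][Ag(CN)F]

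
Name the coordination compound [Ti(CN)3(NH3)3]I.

triamminetricyanotitanium(IV) iodide

The 1 iodide counter-ion carries a total charge of -1, so each complex ion is 1+.
Ligand charges: 3×ammine (neutral), 3×cyano (-1 each); total -3. So Ti + (-3) = 1+, giving Ti = +4.
Ligands are named alphabetically: ammine before cyano.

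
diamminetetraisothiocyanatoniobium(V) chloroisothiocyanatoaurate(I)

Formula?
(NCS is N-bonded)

Cation [Nb…]: ligand charges -4, Nb(V) ⇒ ion charge 1+.
Anion [Au…]: ligand charges -2, Au(I) ⇒ ion charge 1−.
One 1+ cation balances one 1− anion.

[Nb(NCS)4(NH3)2][AuCl(NCS)]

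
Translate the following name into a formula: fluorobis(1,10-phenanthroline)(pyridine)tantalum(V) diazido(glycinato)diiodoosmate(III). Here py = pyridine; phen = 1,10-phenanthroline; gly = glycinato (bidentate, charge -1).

Cation [Ta…]: ligand charges -1, Ta(V) ⇒ ion charge 4+.
Anion [Os…]: ligand charges -5, Os(III) ⇒ ion charge 2−.

[TaF(phen)2(py)][Os(gly)I2(N3)2]2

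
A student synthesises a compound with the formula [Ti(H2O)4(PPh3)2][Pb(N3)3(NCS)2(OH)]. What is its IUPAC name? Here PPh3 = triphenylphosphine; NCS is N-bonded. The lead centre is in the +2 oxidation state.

Pb is given as +2; the anion's ligand charges sum to -6, so the complex anion is 4−.
A 1:1 salt means the cation carries the equal and opposite charge, 4+.
Cation: ligand charges sum to 0; for the ion to be 4+, Ti = +4.

tetraaquabis(triphenylphosphine)titanium(IV) triazidohydroxodiisothiocyanatoplumbate(II)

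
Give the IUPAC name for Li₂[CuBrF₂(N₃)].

lithium azidobromodifluorocuprate(II)

The 2 lithium counter-ions carry a total charge of +2, so each complex ion is 2−.
Ligand charges: 1×bromo (-1 each), 2×fluoro (-1 each), 1×azido (-1 each); total -4. So Cu + (-4) = 2−, giving Cu = +2.
Ligands are named alphabetically: azido before bromo before fluoro.
The complex ion is anionic, so copper takes the -ate form cuprate(II).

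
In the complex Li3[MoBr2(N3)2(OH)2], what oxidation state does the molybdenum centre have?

+3

3 lithium outside the brackets (+1 each) → the complex ion is 3−.
Ligand charges: 2×Br = -2; 2×N3 = -2; 2×OH = -2; sum -6.
Mo + (-6) = 3− ⇒ Mo is +3.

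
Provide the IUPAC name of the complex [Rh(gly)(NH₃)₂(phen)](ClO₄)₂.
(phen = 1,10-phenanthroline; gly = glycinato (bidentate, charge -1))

The 2 perchlorate counter-ions carry a total charge of -2, so each complex ion is 2+.
Ligand charges: 1×1,10-phenanthroline (neutral), 2×ammine (neutral), 1×glycinato (-1 each); total -1. So Rh + (-1) = 2+, giving Rh = +3.
Ligands are named alphabetically: ammine before glycinato before phenanthroline.

diammine(glycinato)(1,10-phenanthroline)rhodium(III) perchlorate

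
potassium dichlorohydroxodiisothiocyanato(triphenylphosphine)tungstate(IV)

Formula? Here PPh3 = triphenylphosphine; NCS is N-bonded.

Ligands: 1 triphenylphosphine (PPh3, neutral), 1 hydroxo (OH, -1), 2 chloro (Cl, -1), 2 isothiocyanato (NCS, -1). Ligand charge sum = -5.
Charge balance with potassium (+1) requires 1 complex ion per 1 potassium.

K[WCl2(NCS)2(OH)(PPh3)]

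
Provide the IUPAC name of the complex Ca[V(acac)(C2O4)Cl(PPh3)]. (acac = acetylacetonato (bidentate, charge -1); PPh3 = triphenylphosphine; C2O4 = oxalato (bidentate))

The 1 calcium counter-ion carries a total charge of +2, so each complex ion is 2−.
Ligand charges: 1×acetylacetonato (-1 each), 1×triphenylphosphine (neutral), 1×chloro (-1 each), 1×oxalato (-2 each); total -4. So V + (-4) = 2−, giving V = +2.
Ligands are named alphabetically: acetylacetonato before chloro before oxalato before triphenylphosphine.
The complex ion is anionic, so vanadium takes the -ate form vanadate(II).

calcium (acetylacetonato)chlorooxalato(triphenylphosphine)vanadate(II)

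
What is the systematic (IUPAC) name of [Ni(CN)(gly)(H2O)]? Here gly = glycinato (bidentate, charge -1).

There is no counter-ion, so the complex is neutral overall.
Ligand charges: 1×glycinato (-1 each), 1×cyano (-1 each), 1×aqua (neutral); total -2. So Ni + (-2) = 0, giving Ni = +2.
Ligands are named alphabetically: aqua before cyano before glycinato.

aquacyano(glycinato)nickel(II)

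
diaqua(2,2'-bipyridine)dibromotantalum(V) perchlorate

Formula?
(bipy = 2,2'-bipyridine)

[Ta(bipy)Br2(H2O)2](ClO4)3

Ligands: 1 2,2'-bipyridine (bipy, neutral), 2 bromo (Br, -1), 2 aqua (H2O, neutral). Ligand charge sum = -2.
With Ta in oxidation state +5, the complex ion is [Ta...]^3+.
Charge balance with perchlorate (-1) requires 1 complex ion per 3 perchlorate.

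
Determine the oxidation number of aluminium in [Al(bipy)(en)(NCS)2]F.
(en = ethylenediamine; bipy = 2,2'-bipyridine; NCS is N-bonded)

1 fluoride outside the brackets (-1 each) → the complex ion is 1+.
Ligand charges: 1×en neutral; 1×bipy neutral; 2×NCS = -2; sum -2.
Al + (-2) = 1+ ⇒ Al is +3.

+3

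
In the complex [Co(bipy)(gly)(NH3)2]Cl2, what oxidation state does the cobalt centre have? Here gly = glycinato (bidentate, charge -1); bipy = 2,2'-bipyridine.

2 chloride outside the brackets (-1 each) → the complex ion is 2+.
Ligand charges: 1×gly = -1; 1×bipy neutral; 2×NH3 neutral; sum -1.
Co + (-1) = 2+ ⇒ Co is +3.

+3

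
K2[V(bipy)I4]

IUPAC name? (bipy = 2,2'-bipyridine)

The 2 potassium counter-ions carry a total charge of +2, so each complex ion is 2−.
Ligand charges: 1×2,2'-bipyridine (neutral), 4×iodo (-1 each); total -4. So V + (-4) = 2−, giving V = +2.
Ligands are named alphabetically: bipyridine before iodo.
The complex ion is anionic, so vanadium takes the -ate form vanadate(II).

potassium (2,2'-bipyridine)tetraiodovanadate(II)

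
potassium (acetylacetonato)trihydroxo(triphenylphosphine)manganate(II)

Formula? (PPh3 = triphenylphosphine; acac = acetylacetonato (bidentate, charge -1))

K2[Mn(acac)(OH)3(PPh3)]

Ligands: 1 triphenylphosphine (PPh3, neutral), 3 hydroxo (OH, -1), 1 acetylacetonato (acac, -1). Ligand charge sum = -4.
With Mn in oxidation state +2, the complex ion is [Mn...]^2−.
Charge balance with potassium (+1) requires 1 complex ion per 2 potassium.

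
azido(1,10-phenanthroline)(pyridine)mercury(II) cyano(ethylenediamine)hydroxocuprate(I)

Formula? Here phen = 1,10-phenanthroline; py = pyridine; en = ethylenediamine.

[Hg(N3)(phen)(py)][Cu(CN)(en)(OH)]

Cation [Hg…]: ligand charges -1, Hg(II) ⇒ ion charge 1+.
Anion [Cu…]: ligand charges -2, Cu(I) ⇒ ion charge 1−.
One 1+ cation balances one 1− anion.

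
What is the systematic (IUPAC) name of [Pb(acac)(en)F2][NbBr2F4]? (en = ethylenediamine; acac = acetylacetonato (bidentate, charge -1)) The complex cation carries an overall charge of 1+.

Both ions are complex: the cation is named first with the plain metal name, the anion second with the -ate form; each ion's ligands are alphabetised independently.
The complex cation is given as 1+; its ligand charges sum to -3, so Pb = +4.
A 1:1 salt means the anion carries the equal and opposite charge, 1−.
Anion: ligand charges sum to -6; for the ion to be 1−, Nb = +5.

(acetylacetonato)(ethylenediamine)difluorolead(IV) dibromotetrafluoroniobate(V)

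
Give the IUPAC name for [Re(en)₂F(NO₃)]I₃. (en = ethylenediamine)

bis(ethylenediamine)fluoronitratorhenium(V) iodide

The 3 iodide counter-ions carry a total charge of -3, so each complex ion is 3+.
Ligand charges: 1×nitrato (-1 each), 1×fluoro (-1 each), 2×ethylenediamine (neutral); total -2. So Re + (-2) = 3+, giving Re = +5.
Ligands are named alphabetically: ethylenediamine before fluoro before nitrato.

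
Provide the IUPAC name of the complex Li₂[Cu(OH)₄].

lithium tetrahydroxocuprate(II)

The 2 lithium counter-ions carry a total charge of +2, so each complex ion is 2−.
Ligand charges: 4×hydroxo (-1 each); total -4. So Cu + (-4) = 2−, giving Cu = +2.
The complex ion is anionic, so copper takes the -ate form cuprate(II).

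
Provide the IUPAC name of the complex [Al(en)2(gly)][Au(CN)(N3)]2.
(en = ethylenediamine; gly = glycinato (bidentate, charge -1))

bis(ethylenediamine)(glycinato)aluminium(III) azidocyanoaurate(I)

Aluminium is always +3 in its complexes; the cation's ligand charges sum to -1, so the complex cation is 2+.
With 2 anions per cation, each anion must be 2/2 = 1−.
Anion: ligand charges sum to -2; for the ion to be 1−, Au = +1.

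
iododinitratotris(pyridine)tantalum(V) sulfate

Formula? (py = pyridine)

[TaI(NO3)2(py)3]SO4

Ligands: 3 pyridine (py, neutral), 1 iodo (I, -1), 2 nitrato (NO3, -1). Ligand charge sum = -3.
With Ta in oxidation state +5, the complex ion is [Ta...]^2+.
Charge balance with sulfate (-2) requires 1 complex ion per 1 sulfate.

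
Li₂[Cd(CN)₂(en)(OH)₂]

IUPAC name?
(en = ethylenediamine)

The 2 lithium counter-ions carry a total charge of +2, so each complex ion is 2−.
Ligand charges: 1×ethylenediamine (neutral), 2×hydroxo (-1 each), 2×cyano (-1 each); total -4. So Cd + (-4) = 2−, giving Cd = +2.
Ligands are named alphabetically: cyano before ethylenediamine before hydroxo.
The complex ion is anionic, so cadmium takes the -ate form cadmate(II).

lithium dicyano(ethylenediamine)dihydroxocadmate(II)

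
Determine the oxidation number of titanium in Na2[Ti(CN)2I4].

2 sodium outside the brackets (+1 each) → the complex ion is 2−.
Ligand charges: 4×I = -4; 2×CN = -2; sum -6.
Ti + (-6) = 2− ⇒ Ti is +4.

+4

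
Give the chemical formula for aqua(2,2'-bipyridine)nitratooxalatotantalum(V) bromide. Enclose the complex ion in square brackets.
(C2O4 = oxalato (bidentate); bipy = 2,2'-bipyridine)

Ligands: 1 nitrato (NO3, -1), 1 aqua (H2O, neutral), 1 oxalato (C2O4, -2), 1 2,2'-bipyridine (bipy, neutral). Ligand charge sum = -3.
Charge balance with bromide (-1) requires 1 complex ion per 2 bromide.

[Ta(bipy)(C2O4)(H2O)(NO3)]Br2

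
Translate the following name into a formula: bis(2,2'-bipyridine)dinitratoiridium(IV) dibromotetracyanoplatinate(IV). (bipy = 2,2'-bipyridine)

Cation [Ir…]: ligand charges -2, Ir(IV) ⇒ ion charge 2+.
Anion [Pt…]: ligand charges -6, Pt(IV) ⇒ ion charge 2−.
One 2+ cation balances one 2− anion.

[Ir(bipy)2(NO3)2][PtBr2(CN)4]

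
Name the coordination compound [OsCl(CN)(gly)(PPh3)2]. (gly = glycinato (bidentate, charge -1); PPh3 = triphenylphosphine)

chlorocyano(glycinato)bis(triphenylphosphine)osmium(III)

There is no counter-ion, so the complex is neutral overall.
Ligand charges: 1×cyano (-1 each), 1×chloro (-1 each), 1×glycinato (-1 each), 2×triphenylphosphine (neutral); total -3. So Os + (-3) = 0, giving Os = +3.
Ligands are named alphabetically: chloro before cyano before glycinato before triphenylphosphine.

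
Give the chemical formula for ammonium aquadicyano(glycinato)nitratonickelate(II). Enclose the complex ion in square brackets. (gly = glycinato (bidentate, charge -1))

(NH4)2[Ni(CN)2(gly)(H2O)(NO3)]

Ligands: 1 aqua (H2O, neutral), 1 glycinato (gly, -1), 2 cyano (CN, -1), 1 nitrato (NO3, -1). Ligand charge sum = -4.
With Ni in oxidation state +2, the complex ion is [Ni...]^2−.
Charge balance with ammonium (+1) requires 1 complex ion per 2 ammonium.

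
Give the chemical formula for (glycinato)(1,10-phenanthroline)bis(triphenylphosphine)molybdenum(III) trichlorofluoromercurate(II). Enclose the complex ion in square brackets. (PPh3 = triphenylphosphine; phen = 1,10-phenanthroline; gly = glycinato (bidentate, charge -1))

[Mo(gly)(phen)(PPh3)2][HgCl3F]

Cation [Mo…]: ligand charges -1, Mo(III) ⇒ ion charge 2+.
Anion [Hg…]: ligand charges -4, Hg(II) ⇒ ion charge 2−.
One 2+ cation balances one 2− anion.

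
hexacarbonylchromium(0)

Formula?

[Cr(CO)6]

Ligands: 6 carbonyl (CO, neutral). Ligand charge sum = 0.
With Cr in oxidation state 0, the complex ion is [Cr...].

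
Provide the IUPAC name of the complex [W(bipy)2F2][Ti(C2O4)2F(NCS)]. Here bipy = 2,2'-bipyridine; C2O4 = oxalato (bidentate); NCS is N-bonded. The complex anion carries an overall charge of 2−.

bis(2,2'-bipyridine)difluorotungsten(IV) fluoroisothiocyanatodioxalatotitanate(IV)

The complex anion is given as 2−; its ligand charges sum to -6, so Ti = +4.
A 1:1 salt means the cation carries the equal and opposite charge, 2+.
Cation: ligand charges sum to -2; for the ion to be 2+, W = +4.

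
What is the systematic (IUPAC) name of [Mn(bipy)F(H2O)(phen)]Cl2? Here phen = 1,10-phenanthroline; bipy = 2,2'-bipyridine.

The 2 chloride counter-ions carry a total charge of -2, so each complex ion is 2+.
Ligand charges: 1×1,10-phenanthroline (neutral), 1×aqua (neutral), 1×2,2'-bipyridine (neutral), 1×fluoro (-1 each); total -1. So Mn + (-1) = 2+, giving Mn = +3.
Ligands are named alphabetically: aqua before bipyridine before fluoro before phenanthroline.

aqua(2,2'-bipyridine)fluoro(1,10-phenanthroline)manganese(III) chloride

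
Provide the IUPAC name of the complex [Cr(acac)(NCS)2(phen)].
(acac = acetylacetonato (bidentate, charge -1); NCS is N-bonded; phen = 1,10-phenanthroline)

There is no counter-ion, so the complex is neutral overall.
Ligand charges: 1×acetylacetonato (-1 each), 2×isothiocyanato (-1 each), 1×1,10-phenanthroline (neutral); total -3. So Cr + (-3) = 0, giving Cr = +3.
Ligands are named alphabetically: acetylacetonato before isothiocyanato before phenanthroline.

(acetylacetonato)diisothiocyanato(1,10-phenanthroline)chromium(III)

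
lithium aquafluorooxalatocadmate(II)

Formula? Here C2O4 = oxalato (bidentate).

Ligands: 1 aqua (H2O, neutral), 1 fluoro (F, -1), 1 oxalato (C2O4, -2). Ligand charge sum = -3.
With Cd in oxidation state +2, the complex ion is [Cd...]^1−.
Charge balance with lithium (+1) requires 1 complex ion per 1 lithium.

Li[Cd(C2O4)F(H2O)]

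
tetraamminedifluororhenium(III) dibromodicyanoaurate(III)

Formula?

[ReF2(NH3)4][AuBr2(CN)2]

Cation [Re…]: ligand charges -2, Re(III) ⇒ ion charge 1+.
Anion [Au…]: ligand charges -4, Au(III) ⇒ ion charge 1−.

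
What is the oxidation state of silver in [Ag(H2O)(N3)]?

No counter-ion: the bracketed complex is neutral.
Ligand charges: 1×N3 = -1; 1×H2O neutral; sum -1.
Ag + (-1) = 0 ⇒ Ag is +1.

+1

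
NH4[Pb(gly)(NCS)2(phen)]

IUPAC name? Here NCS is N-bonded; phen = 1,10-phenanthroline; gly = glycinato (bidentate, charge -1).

The 1 ammonium counter-ion carries a total charge of +1, so each complex ion is 1−.
Ligand charges: 2×isothiocyanato (-1 each), 1×1,10-phenanthroline (neutral), 1×glycinato (-1 each); total -3. So Pb + (-3) = 1−, giving Pb = +2.
Ligands are named alphabetically: glycinato before isothiocyanato before phenanthroline.
The complex ion is anionic, so lead takes the -ate form plumbate(II).

ammonium (glycinato)diisothiocyanato(1,10-phenanthroline)plumbate(II)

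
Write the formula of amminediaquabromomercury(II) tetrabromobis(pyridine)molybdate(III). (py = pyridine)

Cation [Hg…]: ligand charges -1, Hg(II) ⇒ ion charge 1+.
Anion [Mo…]: ligand charges -4, Mo(III) ⇒ ion charge 1−.
One 1+ cation balances one 1− anion.

[HgBr(H2O)2(NH3)][MoBr4(py)2]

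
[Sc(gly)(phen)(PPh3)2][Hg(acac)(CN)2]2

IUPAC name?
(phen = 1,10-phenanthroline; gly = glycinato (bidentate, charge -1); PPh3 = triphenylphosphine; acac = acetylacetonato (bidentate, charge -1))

(glycinato)(1,10-phenanthroline)bis(triphenylphosphine)scandium(III) (acetylacetonato)dicyanomercurate(II)

Both ions are complex: the cation is named first with the plain metal name, the anion second with the -ate form; each ion's ligands are alphabetised independently.
Scandium is always +3 in its complexes; the cation's ligand charges sum to -1, so the complex cation is 2+.
With 2 anions per cation, each anion must be 2/2 = 1−.
Anion: ligand charges sum to -3; for the ion to be 1−, Hg = +2.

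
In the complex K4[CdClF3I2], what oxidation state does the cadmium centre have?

+2

4 potassium outside the brackets (+1 each) → the complex ion is 4−.
Ligand charges: 2×I = -2; 1×Cl = -1; 3×F = -3; sum -6.
Cd + (-6) = 4− ⇒ Cd is +2.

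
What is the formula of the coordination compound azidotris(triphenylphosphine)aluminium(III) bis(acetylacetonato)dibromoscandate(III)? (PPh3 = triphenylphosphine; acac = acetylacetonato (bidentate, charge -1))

[Al(N3)(PPh3)3][Sc(acac)2Br2]2

Cation [Al…]: ligand charges -1, Al(III) ⇒ ion charge 2+.
Anion [Sc…]: ligand charges -4, Sc(III) ⇒ ion charge 1−.
One 2+ cation requires 2 of the 1− anion.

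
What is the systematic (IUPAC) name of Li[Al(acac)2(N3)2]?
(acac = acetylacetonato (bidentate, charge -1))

lithium bis(acetylacetonato)diazidoaluminate(III)

The 1 lithium counter-ion carries a total charge of +1, so each complex ion is 1−.
Ligand charges: 2×acetylacetonato (-1 each), 2×azido (-1 each); total -4. So Al + (-4) = 1−, giving Al = +3.
Ligands are named alphabetically: acetylacetonato before azido.
The complex ion is anionic, so aluminium takes the -ate form aluminate(III).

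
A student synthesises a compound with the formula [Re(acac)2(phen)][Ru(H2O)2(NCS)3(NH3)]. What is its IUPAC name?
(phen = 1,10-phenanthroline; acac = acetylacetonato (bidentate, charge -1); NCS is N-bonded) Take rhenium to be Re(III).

bis(acetylacetonato)(1,10-phenanthroline)rhenium(III) amminediaquatriisothiocyanatoruthenate(II)

Re is given as +3; the cation's ligand charges sum to -2, so the complex cation is 1+.
A 1:1 salt means the anion carries the equal and opposite charge, 1−.
Anion: ligand charges sum to -3; for the ion to be 1−, Ru = +2.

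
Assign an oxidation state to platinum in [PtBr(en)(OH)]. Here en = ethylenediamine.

No counter-ion: the bracketed complex is neutral.
Ligand charges: 1×en neutral; 1×Br = -1; 1×OH = -1; sum -2.
Pt + (-2) = 0 ⇒ Pt is +2.

+2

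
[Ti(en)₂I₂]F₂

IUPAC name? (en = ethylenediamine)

bis(ethylenediamine)diiodotitanium(IV) fluoride

The 2 fluoride counter-ions carry a total charge of -2, so each complex ion is 2+.
Ligand charges: 2×iodo (-1 each), 2×ethylenediamine (neutral); total -2. So Ti + (-2) = 2+, giving Ti = +4.
Ligands are named alphabetically: ethylenediamine before iodo.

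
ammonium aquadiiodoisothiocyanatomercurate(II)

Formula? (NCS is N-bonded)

Ligands: 1 isothiocyanato (NCS, -1), 2 iodo (I, -1), 1 aqua (H2O, neutral). Ligand charge sum = -3.
With Hg in oxidation state +2, the complex ion is [Hg...]^1−.
Charge balance with ammonium (+1) requires 1 complex ion per 1 ammonium.

NH4[Hg(H2O)I2(NCS)]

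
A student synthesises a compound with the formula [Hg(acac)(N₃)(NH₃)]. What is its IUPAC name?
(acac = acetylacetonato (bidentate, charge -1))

(acetylacetonato)ammineazidomercury(II)

There is no counter-ion, so the complex is neutral overall.
Ligand charges: 1×acetylacetonato (-1 each), 1×ammine (neutral), 1×azido (-1 each); total -2. So Hg + (-2) = 0, giving Hg = +2.
Ligands are named alphabetically: acetylacetonato before ammine before azido.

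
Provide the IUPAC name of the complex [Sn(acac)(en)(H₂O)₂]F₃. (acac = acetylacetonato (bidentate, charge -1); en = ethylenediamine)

The 3 fluoride counter-ions carry a total charge of -3, so each complex ion is 3+.
Ligand charges: 2×aqua (neutral), 1×acetylacetonato (-1 each), 1×ethylenediamine (neutral); total -1. So Sn + (-1) = 3+, giving Sn = +4.
Ligands are named alphabetically: acetylacetonato before aqua before ethylenediamine.

(acetylacetonato)diaqua(ethylenediamine)tin(IV) fluoride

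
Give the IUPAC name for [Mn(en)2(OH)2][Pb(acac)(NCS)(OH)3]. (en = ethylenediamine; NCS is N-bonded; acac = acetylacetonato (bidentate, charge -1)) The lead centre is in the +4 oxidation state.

Both ions are complex: the cation is named first with the plain metal name, the anion second with the -ate form; each ion's ligands are alphabetised independently.
Pb is given as +4; the anion's ligand charges sum to -5, so the complex anion is 1−.
A 1:1 salt means the cation carries the equal and opposite charge, 1+.
Cation: ligand charges sum to -2; for the ion to be 1+, Mn = +3.

bis(ethylenediamine)dihydroxomanganese(III) (acetylacetonato)trihydroxoisothiocyanatoplumbate(IV)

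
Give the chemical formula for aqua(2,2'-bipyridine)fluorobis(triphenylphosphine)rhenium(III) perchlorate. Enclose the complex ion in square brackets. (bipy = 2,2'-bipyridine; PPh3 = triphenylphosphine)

[Re(bipy)F(H2O)(PPh3)2](ClO4)2

Ligands: 1 aqua (H2O, neutral), 1 fluoro (F, -1), 1 2,2'-bipyridine (bipy, neutral), 2 triphenylphosphine (PPh3, neutral). Ligand charge sum = -1.
With Re in oxidation state +3, the complex ion is [Re...]^2+.
Charge balance with perchlorate (-1) requires 1 complex ion per 2 perchlorate.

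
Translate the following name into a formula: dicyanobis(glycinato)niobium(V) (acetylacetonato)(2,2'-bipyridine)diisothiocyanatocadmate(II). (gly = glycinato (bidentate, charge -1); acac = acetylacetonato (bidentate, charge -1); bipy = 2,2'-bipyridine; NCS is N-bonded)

Cation [Nb…]: ligand charges -4, Nb(V) ⇒ ion charge 1+.
Anion [Cd…]: ligand charges -3, Cd(II) ⇒ ion charge 1−.
One 1+ cation balances one 1− anion.

[Nb(CN)2(gly)2][Cd(acac)(bipy)(NCS)2]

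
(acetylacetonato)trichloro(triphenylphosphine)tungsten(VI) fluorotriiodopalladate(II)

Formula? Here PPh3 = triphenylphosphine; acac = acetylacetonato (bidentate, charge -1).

[W(acac)Cl3(PPh3)][PdFI3]

Cation [W…]: ligand charges -4, W(VI) ⇒ ion charge 2+.
Anion [Pd…]: ligand charges -4, Pd(II) ⇒ ion charge 2−.
One 2+ cation balances one 2− anion.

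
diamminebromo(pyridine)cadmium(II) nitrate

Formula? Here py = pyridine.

[CdBr(NH3)2(py)]NO3

Ligands: 1 pyridine (py, neutral), 1 bromo (Br, -1), 2 ammine (NH3, neutral). Ligand charge sum = -1.
With Cd in oxidation state +2, the complex ion is [Cd...]^1+.
Charge balance with nitrate (-1) requires 1 complex ion per 1 nitrate.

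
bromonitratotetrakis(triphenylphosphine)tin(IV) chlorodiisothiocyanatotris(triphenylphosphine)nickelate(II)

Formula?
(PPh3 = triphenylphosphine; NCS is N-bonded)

Cation [Sn…]: ligand charges -2, Sn(IV) ⇒ ion charge 2+.
Anion [Ni…]: ligand charges -3, Ni(II) ⇒ ion charge 1−.
One 2+ cation requires 2 of the 1− anion.

[SnBr(NO3)(PPh3)4][NiCl(NCS)2(PPh3)3]2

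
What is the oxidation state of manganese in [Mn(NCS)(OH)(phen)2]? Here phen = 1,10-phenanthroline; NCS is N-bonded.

+2

No counter-ion: the bracketed complex is neutral.
Ligand charges: 2×phen neutral; 1×NCS = -1; 1×OH = -1; sum -2.
Mn + (-2) = 0 ⇒ Mn is +2.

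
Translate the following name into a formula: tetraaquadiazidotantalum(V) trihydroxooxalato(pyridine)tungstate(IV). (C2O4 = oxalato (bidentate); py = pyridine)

[Ta(H2O)4(N3)2][W(C2O4)(OH)3(py)]3

Cation [Ta…]: ligand charges -2, Ta(V) ⇒ ion charge 3+.
Anion [W…]: ligand charges -5, W(IV) ⇒ ion charge 1−.
One 3+ cation requires 3 of the 1− anion.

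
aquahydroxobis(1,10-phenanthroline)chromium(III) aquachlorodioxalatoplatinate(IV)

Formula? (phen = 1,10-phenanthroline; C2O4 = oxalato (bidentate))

[Cr(H2O)(OH)(phen)2][Pt(C2O4)2Cl(H2O)]2

Cation [Cr…]: ligand charges -1, Cr(III) ⇒ ion charge 2+.
Anion [Pt…]: ligand charges -5, Pt(IV) ⇒ ion charge 1−.
One 2+ cation requires 2 of the 1− anion.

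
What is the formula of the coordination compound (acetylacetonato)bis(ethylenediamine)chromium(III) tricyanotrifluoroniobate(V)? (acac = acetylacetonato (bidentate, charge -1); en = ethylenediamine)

[Cr(acac)(en)2][Nb(CN)3F3]2

Cation [Cr…]: ligand charges -1, Cr(III) ⇒ ion charge 2+.
Anion [Nb…]: ligand charges -6, Nb(V) ⇒ ion charge 1−.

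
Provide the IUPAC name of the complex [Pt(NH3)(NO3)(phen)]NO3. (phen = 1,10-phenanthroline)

The 1 nitrate counter-ion carries a total charge of -1, so each complex ion is 1+.
Ligand charges: 1×1,10-phenanthroline (neutral), 1×nitrato (-1 each), 1×ammine (neutral); total -1. So Pt + (-1) = 1+, giving Pt = +2.
Ligands are named alphabetically: ammine before nitrato before phenanthroline.

amminenitrato(1,10-phenanthroline)platinum(II) nitrate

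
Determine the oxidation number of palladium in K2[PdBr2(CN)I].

2 potassium outside the brackets (+1 each) → the complex ion is 2−.
Ligand charges: 1×CN = -1; 1×I = -1; 2×Br = -2; sum -4.
Pd + (-4) = 2− ⇒ Pd is +2.

+2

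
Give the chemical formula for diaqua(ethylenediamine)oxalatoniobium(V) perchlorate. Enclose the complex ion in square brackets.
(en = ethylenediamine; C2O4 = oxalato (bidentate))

Ligands: 1 ethylenediamine (en, neutral), 2 aqua (H2O, neutral), 1 oxalato (C2O4, -2). Ligand charge sum = -2.
Charge balance with perchlorate (-1) requires 1 complex ion per 3 perchlorate.

[Nb(C2O4)(en)(H2O)2](ClO4)3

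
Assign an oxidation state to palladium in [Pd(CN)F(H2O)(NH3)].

+2

No counter-ion: the bracketed complex is neutral.
Ligand charges: 1×H2O neutral; 1×CN = -1; 1×NH3 neutral; 1×F = -1; sum -2.
Pd + (-2) = 0 ⇒ Pd is +2.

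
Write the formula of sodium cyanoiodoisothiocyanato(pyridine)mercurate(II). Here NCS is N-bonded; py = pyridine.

Na[Hg(CN)I(NCS)(py)]

Ligands: 1 iodo (I, -1), 1 cyano (CN, -1), 1 isothiocyanato (NCS, -1), 1 pyridine (py, neutral). Ligand charge sum = -3.
Charge balance with sodium (+1) requires 1 complex ion per 1 sodium.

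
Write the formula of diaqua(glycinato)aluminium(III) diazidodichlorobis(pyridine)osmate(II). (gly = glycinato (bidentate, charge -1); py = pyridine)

[Al(gly)(H2O)2][OsCl2(N3)2(py)2]

Cation [Al…]: ligand charges -1, Al(III) ⇒ ion charge 2+.
Anion [Os…]: ligand charges -4, Os(II) ⇒ ion charge 2−.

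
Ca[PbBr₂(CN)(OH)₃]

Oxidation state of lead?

1 calcium outside the brackets (+2 each) → the complex ion is 2−.
Ligand charges: 3×OH = -3; 1×CN = -1; 2×Br = -2; sum -6.
Pb + (-6) = 2− ⇒ Pb is +4.

+4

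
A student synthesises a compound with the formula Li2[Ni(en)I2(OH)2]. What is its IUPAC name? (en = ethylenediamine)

lithium (ethylenediamine)dihydroxodiiodonickelate(II)

The 2 lithium counter-ions carry a total charge of +2, so each complex ion is 2−.
Ligand charges: 1×ethylenediamine (neutral), 2×iodo (-1 each), 2×hydroxo (-1 each); total -4. So Ni + (-4) = 2−, giving Ni = +2.
Ligands are named alphabetically: ethylenediamine before hydroxo before iodo.
The complex ion is anionic, so nickel takes the -ate form nickelate(II).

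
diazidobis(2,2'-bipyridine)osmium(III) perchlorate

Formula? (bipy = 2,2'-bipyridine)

Ligands: 2 azido (N3, -1), 2 2,2'-bipyridine (bipy, neutral). Ligand charge sum = -2.
Charge balance with perchlorate (-1) requires 1 complex ion per 1 perchlorate.

[Os(bipy)2(N3)2]ClO4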